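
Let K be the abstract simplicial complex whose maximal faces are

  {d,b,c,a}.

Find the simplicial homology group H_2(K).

We work with the vertex ordering a < b < c < d. The simplices of K, each written with vertices in increasing order, are:

  0-simplices (4): a, b, c, d
  1-simplices (6): ab, ac, ad, bc, bd, cd
  2-simplices (4): abc, abd, acd, bcd
  3-simplices (1): abcd

Hence C_0 ≅ Z^4, C_1 ≅ Z^6, C_2 ≅ Z^4, C_3 ≅ Z^1.

∂_1: C_1 → C_0 is given by ∂[p,q] = [q] − [p]. For instance
  ∂bc = c − b.
The 4×6 boundary matrix has rank 3 and Smith normal form diag(1,1,1).

∂_2: C_2 → C_1 sends each 2-simplex [p,q,r] to [q,r] − [p,r] + [p,q]. For instance
  ∂acd = cd − ad + ac,
  ∂bcd = cd − bd + bc.
The resulting 6×4 matrix has rank 3, and its Smith normal form has invariant factors (1,1,1).

Boundary ∂_3: C_3 → C_2 sends each 3-simplex σ to the alternating sum Σ_i (−1)^i (σ with its i-th vertex removed). For instance
  ∂abcd = bcd − acd + abd − abc.
The 4×1 boundary matrix has rank 1 and Smith normal form diag(1).

Computing H_k = (kernel of ∂_k) / (image of ∂_{k+1}):

  H_2: rank ker ∂_2 − rank ∂_3 = (4 − 3) − 1 = 0, and the invariant factors of ∂_3 are all 1, so H_2 ≅ 0.

H_2 = 0.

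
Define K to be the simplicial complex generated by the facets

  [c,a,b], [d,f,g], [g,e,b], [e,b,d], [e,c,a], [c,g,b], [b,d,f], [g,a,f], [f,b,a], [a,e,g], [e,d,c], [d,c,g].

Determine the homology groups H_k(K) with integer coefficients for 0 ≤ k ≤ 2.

H_0 = Z,  H_1 = Z/2,  H_2 = 0.

Take the total order a < b < c < d < e < f < g on the vertex set. Then K (dimension 2) consists of the simplices:

  0-simplices (7): a, b, c, d, e, f, g
  1-simplices (18): ab, ac, ae, af, ag, bc, bd, be, bf, bg, cd, ce, cg, de, df, dg, eg, fg
  2-simplices (12): abc, abf, ace, aeg, afg, bcg, bde, bdf, beg, cde, cdg, dfg

Hence C_0 ≅ Z^7, C_1 ≅ Z^18, C_2 ≅ Z^12.

∂_1: C_1 → C_0 maps an edge to its endpoints' difference, ∂[p,q] = q − p. For instance
  ∂bg = g − b.
This gives a 7×18 integer matrix of rank 6; reducing to Smith normal form yields diagonal entries (1,1,1,1,1,1).

∂_2: C_2 → C_1 maps a triangle to the signed sum of its edges. For instance
  ∂ace = ce − ae + ac,
  ∂bcg = cg − bg + bc.
The resulting 18×12 matrix has rank 12, and its Smith normal form has invariant factors (1,1,1,1,1,1,1,1,1,1,1,2).

Now H_k = ker ∂_k / im ∂_{k+1}, so:

  H_0: rank C_0 − rank ∂_1 = 7 − 6 = 1, and the invariant factors of ∂_1 are all 1, so H_0 ≅ Z.
  H_1: rank ker ∂_1 − rank ∂_2 = (18 − 6) − 12 = 0, and ∂_2 has invariant factor 2 > 1, so H_1 ≅ Z/2.
  H_2: rank ker ∂_2 − rank ∂_3 = (12 − 12) − 0 = 0, and there is no ∂_3, so H_2 ≅ 0.

(K is a triangulation of the real projective plane RP^2.)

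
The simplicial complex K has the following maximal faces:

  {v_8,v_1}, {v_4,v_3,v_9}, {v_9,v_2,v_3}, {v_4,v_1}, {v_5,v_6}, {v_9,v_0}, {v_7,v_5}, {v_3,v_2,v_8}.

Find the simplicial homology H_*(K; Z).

H_0 = Z^2,  H_1 = Z,  H_2 = 0.

Order the vertices as v_0 < v_1 < v_2 < v_3 < v_4 < v_5 < v_6 < v_7 < v_8 < v_9. Listing each simplex with vertices in this order, K has dimension 2 with simplices:

  0-simplices (10): [v_0], [v_1], [v_2], [v_3], [v_4], [v_5], [v_6], [v_7], [v_8], [v_9]
  1-simplices (12): [v_0,v_9], [v_1,v_4], [v_1,v_8], [v_2,v_3], [v_2,v_8], [v_2,v_9], [v_3,v_4], [v_3,v_8], [v_3,v_9], [v_4,v_9], [v_5,v_6], [v_5,v_7]
  2-simplices (3): [v_2,v_3,v_8], [v_2,v_3,v_9], [v_3,v_4,v_9]

Hence C_0 ≅ Z^10, C_1 ≅ Z^12, C_2 ≅ Z^3.

Boundary ∂_1: C_1 → C_0 is given by ∂[p,q] = [q] − [p].
The resulting 10×12 matrix has rank 8, and its Smith normal form has invariant factors (1,1,1,1,1,1,1,1).

∂_2: C_2 → C_1 sends each 2-simplex [p,q,r] to [q,r] − [p,r] + [p,q]. For instance
  ∂[v_3,v_4,v_9] = [v_4,v_9] − [v_3,v_9] + [v_3,v_4],
  ∂[v_2,v_3,v_9] = [v_3,v_9] − [v_2,v_9] + [v_2,v_3].
The 12×3 boundary matrix has rank 3 and Smith normal form diag(1,1,1).

From H_k ≅ ker(∂_k) / im(∂_{k+1}) we obtain:

  H_0: rank C_0 − rank ∂_1 = 10 − 8 = 2, and the invariant factors of ∂_1 are all 1, so H_0 ≅ Z^2.
  H_1: rank ker ∂_1 − rank ∂_2 = (12 − 8) − 3 = 1, and the invariant factors of ∂_2 are all 1, so H_1 ≅ Z.
  H_2: rank ker ∂_2 − rank ∂_3 = (3 − 3) − 0 = 0, and there is no ∂_3, so H_2 ≅ 0.

As a check, the Euler characteristic is 10 − 12 + 3 = 1, which agrees with 2 − 1 + 0 = 1.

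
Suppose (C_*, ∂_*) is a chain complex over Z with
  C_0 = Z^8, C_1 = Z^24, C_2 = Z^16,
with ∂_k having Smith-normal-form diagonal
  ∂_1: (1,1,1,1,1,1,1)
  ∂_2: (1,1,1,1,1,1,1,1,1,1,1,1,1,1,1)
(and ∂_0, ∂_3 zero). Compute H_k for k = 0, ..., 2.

H_0 ≅ Z,  H_1 ≅ Z^2,  H_2 ≅ Z.

H_0: b_0 = 8 − 0 − 7 = 1; torsion from ∂_1 factors > 1: none. So H_0 ≅ Z.
H_1: b_1 = 24 − 7 − 15 = 2; torsion from ∂_2 factors > 1: none. So H_1 ≅ Z^2.
H_2: b_2 = 16 − 15 − 0 = 1; torsion from ∂_3 factors > 1: none. So H_2 ≅ Z.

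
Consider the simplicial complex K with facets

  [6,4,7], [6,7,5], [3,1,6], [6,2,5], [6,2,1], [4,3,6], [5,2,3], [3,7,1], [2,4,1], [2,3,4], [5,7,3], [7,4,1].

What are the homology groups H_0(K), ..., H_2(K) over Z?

H_0 = Z,  H_1 = Z/2,  H_2 = 0.

Fix the vertex order 1 < 2 < 3 < 4 < 5 < 6 < 7 and write every simplex with vertices in increasing order. Then dim K = 2 and the simplices of K are:

  0-simplices (7): [1], [2], [3], [4], [5], [6], [7]
  1-simplices (18): [1,2], [1,3], [1,4], [1,6], [1,7], [2,3], [2,4], [2,5], [2,6], [3,4], [3,5], [3,6], [3,7], [4,6], [4,7], [5,6], [5,7], [6,7]
  2-simplices (12): [1,2,4], [1,2,6], [1,3,6], [1,3,7], [1,4,7], [2,3,4], [2,3,5], [2,5,6], [3,4,6], [3,5,7], [4,6,7], [5,6,7]

so the chain groups are C_0 ≅ Z^7, C_1 ≅ Z^18, C_2 ≅ Z^12.

The boundary map ∂_1: C_1 → C_0 maps an edge to its endpoints' difference, ∂[p,q] = q − p. For instance
  ∂[3,7] = [7] − [3].
The 7×18 boundary matrix has rank 6 and Smith normal form diag(1,1,1,1,1,1).

Boundary ∂_2: C_2 → C_1 sends each 2-simplex [p,q,r] to [q,r] − [p,r] + [p,q]. For instance
  ∂[3,5,7] = [5,7] − [3,7] + [3,5],
  ∂[4,6,7] = [6,7] − [4,7] + [4,6].
The 18×12 boundary matrix has rank 12 and Smith normal form diag(1,1,1,1,1,1,1,1,1,1,1,2).

From H_k ≅ ker(∂_k) / im(∂_{k+1}) we obtain:

  H_0: rank C_0 − rank ∂_1 = 7 − 6 = 1, and the invariant factors of ∂_1 are all 1, so H_0 ≅ Z.
  H_1: rank ker ∂_1 − rank ∂_2 = (18 − 6) − 12 = 0, and ∂_2 has invariant factor 2 > 1, so H_1 ≅ Z/2.
  H_2: rank ker ∂_2 − rank ∂_3 = (12 − 12) − 0 = 0, and there is no ∂_3, so H_2 ≅ 0.

(K is a triangulation of the real projective plane RP^2.)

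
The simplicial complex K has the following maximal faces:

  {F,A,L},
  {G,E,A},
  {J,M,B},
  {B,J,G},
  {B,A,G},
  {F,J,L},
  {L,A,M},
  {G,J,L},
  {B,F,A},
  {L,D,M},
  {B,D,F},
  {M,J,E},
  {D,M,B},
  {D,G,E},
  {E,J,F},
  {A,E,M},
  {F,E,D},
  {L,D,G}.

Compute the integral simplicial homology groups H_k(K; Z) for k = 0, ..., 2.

H_0 = Z,  H_1 = Z^2,  H_2 = Z.

Fix the vertex order A < B < D < E < F < G < J < L < M and write every simplex with vertices in increasing order. Then dim K = 2 and the simplices of K are:

  0-simplices (9): A, B, D, E, F, G, J, L, M
  1-simplices (27): AB, AE, AF, AG, AL, AM, BD, BF, BG, BJ, BM, DE, DF, DG, DL, DM, EF, EG, EJ, EM, FJ, FL, GJ, GL, JL, JM, LM
  2-simplices (18): ABF, ABG, AEG, AEM, AFL, ALM, BDF, BDM, BGJ, BJM, DEF, DEG, DGL, DLM, EFJ, EJM, FJL, GJL

Hence C_0 ≅ Z^9, C_1 ≅ Z^27, C_2 ≅ Z^18.

The boundary map ∂_1: C_1 → C_0 sends each edge [p,q] (with p < q) to q − p.
The 9×27 boundary matrix has rank 8 and Smith normal form diag(1,1,1,1,1,1,1,1).

Boundary ∂_2: C_2 → C_1 sends each 2-simplex [p,q,r] to [q,r] − [p,r] + [p,q]. For instance
  ∂ABF = BF − AF + AB,
  ∂DGL = GL − DL + DG.
As a 27×18 matrix over Z this has rank 17, with invariant factors (1,1,1,1,1,1,1,1,1,1,1,1,1,1,1,1,1).

Now H_k = ker ∂_k / im ∂_{k+1}, so:

  H_0: rank C_0 − rank ∂_1 = 9 − 8 = 1, and the invariant factors of ∂_1 are all 1, so H_0 = Z.
  H_1: rank ker ∂_1 − rank ∂_2 = (27 − 8) − 17 = 2, and the invariant factors of ∂_2 are all 1, so H_1 = Z^2.
  H_2: rank ker ∂_2 − rank ∂_3 = (18 − 17) − 0 = 1, and there is no ∂_3, so H_2 = Z.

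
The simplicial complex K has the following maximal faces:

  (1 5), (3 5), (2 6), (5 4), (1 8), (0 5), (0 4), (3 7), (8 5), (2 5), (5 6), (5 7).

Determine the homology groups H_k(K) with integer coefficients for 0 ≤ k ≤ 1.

Fix the vertex order 0 < 1 < 2 < 3 < 4 < 5 < 6 < 7 < 8 and write every simplex with vertices in increasing order. Then dim K = 1 and the simplices of K are:

  0-simplices (9): [0], [1], [2], [3], [4], [5], [6], [7], [8]
  1-simplices (12): [0,4], [0,5], [1,5], [1,8], [2,5], [2,6], [3,5], [3,7], [4,5], [5,6], [5,7], [5,8]

giving chain groups C_0 ≅ Z^9, C_1 ≅ Z^12.

The boundary map ∂_1: C_1 → C_0 maps an edge to its endpoints' difference, ∂[p,q] = q − p.
The resulting 9×12 matrix has rank 8, and its Smith normal form has invariant factors (1,1,1,1,1,1,1,1).

Now H_k = ker ∂_k / im ∂_{k+1}, so:

  H_0: rank C_0 − rank ∂_1 = 9 − 8 = 1, and the invariant factors of ∂_1 are all 1, so H_0 = Z.
  H_1: rank ker ∂_1 − rank ∂_2 = (12 − 8) − 0 = 4, and there is no ∂_2, so H_1 = Z^4.

H_0 = Z,  H_1 = Z^4.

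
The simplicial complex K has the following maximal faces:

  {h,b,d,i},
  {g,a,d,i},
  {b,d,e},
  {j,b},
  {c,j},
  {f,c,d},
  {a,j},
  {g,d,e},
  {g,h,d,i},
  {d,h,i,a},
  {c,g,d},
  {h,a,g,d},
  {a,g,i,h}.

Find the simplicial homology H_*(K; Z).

H_0 = Z,  H_1 = Z^2,  H_2 = 0,  H_3 = Z.

Order the vertices as a < b < c < d < e < f < g < h < i < j. Listing each simplex with vertices in this order, K has dimension 3 with simplices:

  0-simplices (10): a, b, c, d, e, f, g, h, i, j
  1-simplices (23): ad, ag, ah, ai, aj, bd, be, bh, bi, bj, cd, cf, cg, cj, de, df, dg, dh, di, eg, gh, gi, hi
  2-simplices (17): adg, adh, adi, agh, agi, ahi, bde, bdh, bdi, bhi, cdf, cdg, deg, dgh, dgi, dhi, ghi
  3-simplices (6): adgh, adgi, adhi, aghi, bdhi, dghi

so the chain groups are C_0 ≅ Z^10, C_1 ≅ Z^23, C_2 ≅ Z^17, C_3 ≅ Z^6.

Boundary ∂_1: C_1 → C_0 sends each edge [p,q] (with p < q) to q − p. For instance
  ∂bd = d − b.
As a 10×23 matrix over Z this has rank 9, with invariant factors (1,1,1,1,1,1,1,1,1).

∂_2: C_2 → C_1 acts by ∂[p,q,r] = [q,r] − [p,r] + [p,q]. For instance
  ∂adh = dh − ah + ad,
  ∂agi = gi − ai + ag.
This gives a 23×17 integer matrix of rank 12; reducing to Smith normal form yields diagonal entries (1,1,1,1,1,1,1,1,1,1,1,1).

The boundary map ∂_3: C_3 → C_2 sends each 3-simplex σ to the alternating sum Σ_i (−1)^i (σ with its i-th vertex removed). For instance
  ∂adgh = dgh − agh + adh − adg,
  ∂bdhi = dhi − bhi + bdi − bdh.
This gives a 17×6 integer matrix of rank 5; reducing to Smith normal form yields diagonal entries (1,1,1,1,1).

From H_k ≅ ker(∂_k) / im(∂_{k+1}) we obtain:

  H_0: rank C_0 − rank ∂_1 = 10 − 9 = 1, and the invariant factors of ∂_1 are all 1, so H_0 ≅ Z.
  H_1: rank ker ∂_1 − rank ∂_2 = (23 − 9) − 12 = 2, and the invariant factors of ∂_2 are all 1, so H_1 ≅ Z^2.
  H_2: rank ker ∂_2 − rank ∂_3 = (17 − 12) − 5 = 0, and the invariant factors of ∂_3 are all 1, so H_2 ≅ 0.
  H_3: rank ker ∂_3 − rank ∂_4 = (6 − 5) − 0 = 1, and there is no ∂_4, so H_3 ≅ Z.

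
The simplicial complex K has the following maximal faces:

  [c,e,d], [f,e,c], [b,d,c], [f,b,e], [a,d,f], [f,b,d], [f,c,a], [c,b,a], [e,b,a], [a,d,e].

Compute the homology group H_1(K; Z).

Fix the vertex order a < b < c < d < e < f and write every simplex with vertices in increasing order. Then dim K = 2 and the simplices of K are:

  0-simplices (6): a, b, c, d, e, f
  1-simplices (15): ab, ac, ad, ae, af, bc, bd, be, bf, cd, ce, cf, de, df, ef
  2-simplices (10): abc, abe, acf, ade, adf, bcd, bdf, bef, cde, cef

giving chain groups C_0 ≅ Z^6, C_1 ≅ Z^15, C_2 ≅ Z^10.

Boundary ∂_1: C_1 → C_0 maps an edge to its endpoints' difference, ∂[p,q] = q − p. For instance
  ∂ae = e − a.
The resulting 6×15 matrix has rank 5, and its Smith normal form has invariant factors (1,1,1,1,1).

The boundary map ∂_2: C_2 → C_1 acts by ∂[p,q,r] = [q,r] − [p,r] + [p,q]. For instance
  ∂bcd = cd − bd + bc,
  ∂abe = be − ae + ab.
The resulting 15×10 matrix has rank 10, and its Smith normal form has invariant factors (1,1,1,1,1,1,1,1,1,2).

Now H_k = ker ∂_k / im ∂_{k+1}, so:

  H_1: rank ker ∂_1 − rank ∂_2 = (15 − 5) − 10 = 0, and ∂_2 has invariant factor 2 > 1, so H_1 ≅ Z/2.

(K is a triangulation of the real projective plane RP^2.)

H_1 = Z/2.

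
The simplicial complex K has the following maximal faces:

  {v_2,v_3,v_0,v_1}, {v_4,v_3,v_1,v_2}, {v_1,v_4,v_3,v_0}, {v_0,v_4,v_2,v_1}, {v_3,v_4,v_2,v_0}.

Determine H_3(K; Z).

Fix the vertex order v_0 < v_1 < v_2 < v_3 < v_4 and write every simplex with vertices in increasing order. Then dim K = 3 and the simplices of K are:

  0-simplices (5): [v_0], [v_1], [v_2], [v_3], [v_4]
  1-simplices (10): [v_0,v_1], [v_0,v_2], [v_0,v_3], [v_0,v_4], [v_1,v_2], [v_1,v_3], [v_1,v_4], [v_2,v_3], [v_2,v_4], [v_3,v_4]
  2-simplices (10): [v_0,v_1,v_2], [v_0,v_1,v_3], [v_0,v_1,v_4], [v_0,v_2,v_3], [v_0,v_2,v_4], [v_0,v_3,v_4], [v_1,v_2,v_3], [v_1,v_2,v_4], [v_1,v_3,v_4], [v_2,v_3,v_4]
  3-simplices (5): [v_0,v_1,v_2,v_3], [v_0,v_1,v_2,v_4], [v_0,v_1,v_3,v_4], [v_0,v_2,v_3,v_4], [v_1,v_2,v_3,v_4]

Hence C_0 ≅ Z^5, C_1 ≅ Z^10, C_2 ≅ Z^10, C_3 ≅ Z^5.

Boundary ∂_1: C_1 → C_0 sends each edge [p,q] (with p < q) to q − p.
The 5×10 boundary matrix has rank 4 and Smith normal form diag(1,1,1,1).

Boundary ∂_2: C_2 → C_1 sends each 2-simplex [p,q,r] to [q,r] − [p,r] + [p,q]. For instance
  ∂[v_1,v_3,v_4] = [v_3,v_4] − [v_1,v_4] + [v_1,v_3],
  ∂[v_0,v_1,v_3] = [v_1,v_3] − [v_0,v_3] + [v_0,v_1].
The resulting 10×10 matrix has rank 6, and its Smith normal form has invariant factors (1,1,1,1,1,1).

The boundary map ∂_3: C_3 → C_2 sends each 3-simplex σ to the alternating sum Σ_i (−1)^i (σ with its i-th vertex removed). For instance
  ∂[v_0,v_2,v_3,v_4] = [v_2,v_3,v_4] − [v_0,v_3,v_4] + [v_0,v_2,v_4] − [v_0,v_2,v_3],
  ∂[v_0,v_1,v_2,v_3] = [v_1,v_2,v_3] − [v_0,v_2,v_3] + [v_0,v_1,v_3] − [v_0,v_1,v_2].
As a 10×5 matrix over Z this has rank 4, with invariant factors (1,1,1,1).

Computing H_k = (kernel of ∂_k) / (image of ∂_{k+1}):

  H_3: rank ker ∂_3 − rank ∂_4 = (5 − 4) − 0 = 1, and there is no ∂_4, so H_3 ≅ Z.

(K is a triangulation of the 3-sphere S^3.)

H_3 = Z.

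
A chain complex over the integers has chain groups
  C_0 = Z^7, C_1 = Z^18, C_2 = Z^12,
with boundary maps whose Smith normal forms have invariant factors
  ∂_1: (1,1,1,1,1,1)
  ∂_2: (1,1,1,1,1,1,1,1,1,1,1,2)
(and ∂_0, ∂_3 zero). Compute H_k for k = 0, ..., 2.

H_0 = Z,  H_1 = Z/2,  H_2 = 0.

H_0: b_0 = 7 − 0 − 6 = 1; torsion from ∂_1 factors > 1: none. So H_0 = Z.
H_1: b_1 = 18 − 6 − 12 = 0; torsion from ∂_2 factors > 1: [2]. So H_1 = Z/2.
H_2: b_2 = 12 − 12 − 0 = 0; torsion from ∂_3 factors > 1: none. So H_2 = 0.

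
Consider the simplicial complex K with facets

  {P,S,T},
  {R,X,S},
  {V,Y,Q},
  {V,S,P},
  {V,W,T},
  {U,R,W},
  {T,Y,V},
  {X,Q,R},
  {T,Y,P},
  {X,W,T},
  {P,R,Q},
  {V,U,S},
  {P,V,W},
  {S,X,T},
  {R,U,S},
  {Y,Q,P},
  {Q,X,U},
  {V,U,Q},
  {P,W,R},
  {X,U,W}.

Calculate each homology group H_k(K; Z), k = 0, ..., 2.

Fix the vertex order P < Q < R < S < T < U < V < W < X < Y and write every simplex with vertices in increasing order. Then dim K = 2 and the simplices of K are:

  0-simplices (10): P, Q, R, S, T, U, V, W, X, Y
  1-simplices (30): PQ, PR, PS, PT, PV, PW, PY, QR, QU, QV, QX, QY, RS, RU, RW, RX, ST, SU, SV, SX, TV, TW, TX, TY, UV, UW, UX, VW, VY, WX
  2-simplices (20): PQR, PQY, PRW, PST, PSV, PTY, PVW, QRX, QUV, QUX, QVY, RSU, RSX, RUW, STX, SUV, TVW, TVY, TWX, UWX

giving chain groups C_0 ≅ Z^10, C_1 ≅ Z^30, C_2 ≅ Z^20.

∂_1: C_1 → C_0 sends each edge [p,q] (with p < q) to q − p. For instance
  ∂PS = S − P.
The resulting 10×30 matrix has rank 9, and its Smith normal form has invariant factors (1,1,1,1,1,1,1,1,1).

Boundary ∂_2: C_2 → C_1 maps a triangle to the signed sum of its edges. For instance
  ∂SUV = UV − SV + SU,
  ∂PTY = TY − PY + PT.
The resulting 30×20 matrix has rank 20, and its Smith normal form has invariant factors (1,1,1,1,1,1,1,1,1,1,1,1,1,1,1,1,1,1,1,2).

Reading off H_k = ker ∂_k / im ∂_{k+1}:

  H_0: rank C_0 − rank ∂_1 = 10 − 9 = 1, and the invariant factors of ∂_1 are all 1, so H_0 ≅ Z.
  H_1: rank ker ∂_1 − rank ∂_2 = (30 − 9) − 20 = 1, and ∂_2 has invariant factor 2 > 1, so H_1 ≅ Z ⊕ Z_2.
  H_2: rank ker ∂_2 − rank ∂_3 = (20 − 20) − 0 = 0, and there is no ∂_3, so H_2 ≅ 0.

As a check, the Euler characteristic is 10 − 30 + 20 = 0, which agrees with 1 − 1 + 0 = 0.

H_0 ≅ Z,  H_1 ≅ Z ⊕ Z_2,  H_2 = 0.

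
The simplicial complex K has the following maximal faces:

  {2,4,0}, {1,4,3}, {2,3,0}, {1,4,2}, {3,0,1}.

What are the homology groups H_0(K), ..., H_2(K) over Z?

Fix the vertex order 0 < 1 < 2 < 3 < 4 and write every simplex with vertices in increasing order. Then dim K = 2 and the simplices of K are:

  0-simplices (5): [0], [1], [2], [3], [4]
  1-simplices (10): [0,1], [0,2], [0,3], [0,4], [1,2], [1,3], [1,4], [2,3], [2,4], [3,4]
  2-simplices (5): [0,1,3], [0,2,3], [0,2,4], [1,2,4], [1,3,4]

giving chain groups C_0 ≅ Z^5, C_1 ≅ Z^10, C_2 ≅ Z^5.

The boundary map ∂_1: C_1 → C_0 is given by ∂[p,q] = [q] − [p].
As a 5×10 matrix over Z this has rank 4, with invariant factors (1,1,1,1).

∂_2: C_2 → C_1 maps a triangle to the signed sum of its edges. For instance
  ∂[0,2,3] = [2,3] − [0,3] + [0,2],
  ∂[1,2,4] = [2,4] − [1,4] + [1,2].
As a 10×5 matrix over Z this has rank 5, with invariant factors (1,1,1,1,1).

Computing H_k = (kernel of ∂_k) / (image of ∂_{k+1}):

  H_0: rank C_0 − rank ∂_1 = 5 − 4 = 1, and the invariant factors of ∂_1 are all 1, so H_0 = Z.
  H_1: rank ker ∂_1 − rank ∂_2 = (10 − 4) − 5 = 1, and the invariant factors of ∂_2 are all 1, so H_1 = Z.
  H_2: rank ker ∂_2 − rank ∂_3 = (5 − 5) − 0 = 0, and there is no ∂_3, so H_2 = 0.

As a check, the Euler characteristic is 5 − 10 + 5 = 0, which agrees with 1 − 1 + 0 = 0.
(K is a triangulation of the Möbius band.)

H_0 = Z,  H_1 = Z,  H_2 = 0.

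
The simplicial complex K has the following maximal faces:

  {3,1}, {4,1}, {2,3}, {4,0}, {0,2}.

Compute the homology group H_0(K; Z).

H_0 ≅ Z.

K has 5 vertices, 5 edges.
rank ∂_0 = 0, rank ∂_1 = 4 ⇒ b_0 = 5 − 0 − 4 = 1; all invariant factors of ∂_1 are 1 so no torsion. So H_0 = Z.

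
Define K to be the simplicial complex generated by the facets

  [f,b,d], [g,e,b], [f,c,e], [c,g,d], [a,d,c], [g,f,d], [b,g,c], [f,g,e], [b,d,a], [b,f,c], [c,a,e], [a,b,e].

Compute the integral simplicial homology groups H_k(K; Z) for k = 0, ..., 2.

H_0 = Z,  H_1 = Z/2,  H_2 = 0.

We work with the vertex ordering a < b < c < d < e < f < g. The simplices of K, each written with vertices in increasing order, are:

  0-simplices (7): a, b, c, d, e, f, g
  1-simplices (18): ab, ac, ad, ae, bc, bd, be, bf, bg, cd, ce, cf, cg, df, dg, ef, eg, fg
  2-simplices (12): abd, abe, acd, ace, bcf, bcg, bdf, beg, cdg, cef, dfg, efg

Hence C_0 ≅ Z^7, C_1 ≅ Z^18, C_2 ≅ Z^12.

∂_1: C_1 → C_0 sends each edge [p,q] (with p < q) to q − p.
As a 7×18 matrix over Z this has rank 6, with invariant factors (1,1,1,1,1,1).

The boundary map ∂_2: C_2 → C_1 sends each 2-simplex [p,q,r] to [q,r] − [p,r] + [p,q]. For instance
  ∂bcg = cg − bg + bc,
  ∂abe = be − ae + ab.
As a 18×12 matrix over Z this has rank 12, with invariant factors (1,1,1,1,1,1,1,1,1,1,1,2).

Reading off H_k = ker ∂_k / im ∂_{k+1}:

  H_0: rank C_0 − rank ∂_1 = 7 − 6 = 1, and the invariant factors of ∂_1 are all 1, so H_0 ≅ Z.
  H_1: rank ker ∂_1 − rank ∂_2 = (18 − 6) − 12 = 0, and ∂_2 has invariant factor 2 > 1, so H_1 ≅ Z/2.
  H_2: rank ker ∂_2 − rank ∂_3 = (12 − 12) − 0 = 0, and there is no ∂_3, so H_2 ≅ 0.

(K is a triangulation of the real projective plane RP^2.)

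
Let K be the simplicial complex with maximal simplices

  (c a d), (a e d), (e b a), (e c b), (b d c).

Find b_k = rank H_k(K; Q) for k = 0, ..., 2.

b_0 = 1, b_1 = 1, b_2 = 0.

Order the vertices as a < b < c < d < e. Listing each simplex with vertices in this order, K has dimension 2 with simplices:

  0-simplices (5): a, b, c, d, e
  1-simplices (10): ab, ac, ad, ae, bc, bd, be, cd, ce, de
  2-simplices (5): abe, acd, ade, bcd, bce

giving chain groups C_0 ≅ Z^5, C_1 ≅ Z^10, C_2 ≅ Z^5.

Boundary ∂_1: C_1 → C_0 sends each edge [p,q] (with p < q) to q − p. For instance
  ∂ad = d − a.
This gives a 5×10 integer matrix of rank 4; reducing to Smith normal form yields diagonal entries (1,1,1,1).

∂_2: C_2 → C_1 acts by ∂[p,q,r] = [q,r] − [p,r] + [p,q]. For instance
  ∂acd = cd − ad + ac,
  ∂abe = be − ae + ab.
The 10×5 boundary matrix has rank 5 and Smith normal form diag(1,1,1,1,1).

From H_k ≅ ker(∂_k) / im(∂_{k+1}) we obtain:

  H_0: rank C_0 − rank ∂_1 = 5 − 4 = 1, and the invariant factors of ∂_1 are all 1, so H_0 ≅ Z.
  H_1: rank ker ∂_1 − rank ∂_2 = (10 − 4) − 5 = 1, and the invariant factors of ∂_2 are all 1, so H_1 ≅ Z.
  H_2: rank ker ∂_2 − rank ∂_3 = (5 − 5) − 0 = 0, and there is no ∂_3, so H_2 ≅ 0.

Hence the Betti numbers are b_0 = 1, b_1 = 1, b_2 = 0.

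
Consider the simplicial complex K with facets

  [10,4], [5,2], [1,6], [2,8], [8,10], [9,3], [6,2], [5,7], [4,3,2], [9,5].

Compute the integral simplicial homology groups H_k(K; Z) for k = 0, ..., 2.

Fix the vertex order 1 < 2 < 3 < 4 < 5 < 6 < 7 < 8 < 9 < 10 and write every simplex with vertices in increasing order. Then dim K = 2 and the simplices of K are:

  0-simplices (10): [1], [2], [3], [4], [5], [6], [7], [8], [9], [10]
  1-simplices (12): [1,6], [2,3], [2,4], [2,5], [2,6], [2,8], [3,4], [3,9], [4,10], [5,7], [5,9], [8,10]
  2-simplices (1): [2,3,4]

giving chain groups C_0 ≅ Z^10, C_1 ≅ Z^12, C_2 ≅ Z^1.

Boundary ∂_1: C_1 → C_0 maps an edge to its endpoints' difference, ∂[p,q] = q − p.
This gives a 10×12 integer matrix of rank 9; reducing to Smith normal form yields diagonal entries (1,1,1,1,1,1,1,1,1).

Boundary ∂_2: C_2 → C_1 sends each 2-simplex [p,q,r] to [q,r] − [p,r] + [p,q]. For instance
  ∂[2,3,4] = [3,4] − [2,4] + [2,3].
The 12×1 boundary matrix has rank 1 and Smith normal form diag(1).

From H_k ≅ ker(∂_k) / im(∂_{k+1}) we obtain:

  H_0: rank C_0 − rank ∂_1 = 10 − 9 = 1, and the invariant factors of ∂_1 are all 1, so H_0 ≅ Z.
  H_1: rank ker ∂_1 − rank ∂_2 = (12 − 9) − 1 = 2, and the invariant factors of ∂_2 are all 1, so H_1 ≅ Z^2.
  H_2: rank ker ∂_2 − rank ∂_3 = (1 − 1) − 0 = 0, and there is no ∂_3, so H_2 ≅ 0.

As a check, the Euler characteristic is 10 − 12 + 1 = -1, which agrees with 1 − 2 + 0 = -1.

H_0 ≅ Z,  H_1 ≅ Z^2,  H_2 = 0.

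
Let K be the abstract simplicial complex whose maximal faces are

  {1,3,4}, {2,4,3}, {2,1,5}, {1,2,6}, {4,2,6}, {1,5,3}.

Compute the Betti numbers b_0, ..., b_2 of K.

b_0 = 1, b_1 = 1, b_2 = 0.

Order the vertices as 1 < 2 < 3 < 4 < 5 < 6. Listing each simplex with vertices in this order, K has dimension 2 with simplices:

  0-simplices (6): [1], [2], [3], [4], [5], [6]
  1-simplices (12): [1,2], [1,3], [1,4], [1,5], [1,6], [2,3], [2,4], [2,5], [2,6], [3,4], [3,5], [4,6]
  2-simplices (6): [1,2,5], [1,2,6], [1,3,4], [1,3,5], [2,3,4], [2,4,6]

Hence C_0 ≅ Z^6, C_1 ≅ Z^12, C_2 ≅ Z^6.

∂_1: C_1 → C_0 is given by ∂[p,q] = [q] − [p]. For instance
  ∂[2,4] = [4] − [2].
The 6×12 boundary matrix has rank 5 and Smith normal form diag(1,1,1,1,1).

Boundary ∂_2: C_2 → C_1 maps a triangle to the signed sum of its edges. For instance
  ∂[1,2,6] = [2,6] − [1,6] + [1,2],
  ∂[1,3,5] = [3,5] − [1,5] + [1,3].
This gives a 12×6 integer matrix of rank 6; reducing to Smith normal form yields diagonal entries (1,1,1,1,1,1).

Now H_k = ker ∂_k / im ∂_{k+1}, so:

  H_0: rank C_0 − rank ∂_1 = 6 − 5 = 1, and the invariant factors of ∂_1 are all 1, so H_0 = Z.
  H_1: rank ker ∂_1 − rank ∂_2 = (12 − 5) − 6 = 1, and the invariant factors of ∂_2 are all 1, so H_1 = Z.
  H_2: rank ker ∂_2 − rank ∂_3 = (6 − 6) − 0 = 0, and there is no ∂_3, so H_2 = 0.

Hence the Betti numbers are b_0 = 1, b_1 = 1, b_2 = 0.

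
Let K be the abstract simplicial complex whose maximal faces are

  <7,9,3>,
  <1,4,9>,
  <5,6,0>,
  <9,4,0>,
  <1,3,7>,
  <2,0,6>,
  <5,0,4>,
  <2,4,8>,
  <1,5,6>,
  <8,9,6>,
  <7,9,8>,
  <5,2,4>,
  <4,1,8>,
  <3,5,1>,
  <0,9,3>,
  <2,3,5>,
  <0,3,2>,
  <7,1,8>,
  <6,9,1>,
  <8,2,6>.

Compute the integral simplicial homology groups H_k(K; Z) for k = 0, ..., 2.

H_0 = Z,  H_1 = Z ⊕ Z/2,  H_2 = 0.

Take the total order 0 < 1 < 2 < 3 < 4 < 5 < 6 < 7 < 8 < 9 on the vertex set. Then K (dimension 2) consists of the simplices:

  0-simplices (10): [0], [1], [2], [3], [4], [5], [6], [7], [8], [9]
  1-simplices (30): (30 of them)
  2-simplices (20): (20 of them)

Hence C_0 ≅ Z^10, C_1 ≅ Z^30, C_2 ≅ Z^20.

Boundary ∂_1: C_1 → C_0 maps an edge to its endpoints' difference, ∂[p,q] = q − p.
As a 10×30 matrix over Z this has rank 9, with invariant factors (1,1,1,1,1,1,1,1,1).

∂_2: C_2 → C_1 maps a triangle to the signed sum of its edges. For instance
  ∂[0,3,9] = [3,9] − [0,9] + [0,3],
  ∂[3,7,9] = [7,9] − [3,9] + [3,7].
As a 30×20 matrix over Z this has rank 20, with invariant factors (1,1,1,1,1,1,1,1,1,1,1,1,1,1,1,1,1,1,1,2).

Reading off H_k = ker ∂_k / im ∂_{k+1}:

  H_0: rank C_0 − rank ∂_1 = 10 − 9 = 1, and the invariant factors of ∂_1 are all 1, so H_0 = Z.
  H_1: rank ker ∂_1 − rank ∂_2 = (30 − 9) − 20 = 1, and ∂_2 has invariant factor 2 > 1, so H_1 = Z ⊕ Z/2.
  H_2: rank ker ∂_2 − rank ∂_3 = (20 − 20) − 0 = 0, and there is no ∂_3, so H_2 = 0.

As a check, the Euler characteristic is 10 − 30 + 20 = 0, which agrees with 1 − 1 + 0 = 0.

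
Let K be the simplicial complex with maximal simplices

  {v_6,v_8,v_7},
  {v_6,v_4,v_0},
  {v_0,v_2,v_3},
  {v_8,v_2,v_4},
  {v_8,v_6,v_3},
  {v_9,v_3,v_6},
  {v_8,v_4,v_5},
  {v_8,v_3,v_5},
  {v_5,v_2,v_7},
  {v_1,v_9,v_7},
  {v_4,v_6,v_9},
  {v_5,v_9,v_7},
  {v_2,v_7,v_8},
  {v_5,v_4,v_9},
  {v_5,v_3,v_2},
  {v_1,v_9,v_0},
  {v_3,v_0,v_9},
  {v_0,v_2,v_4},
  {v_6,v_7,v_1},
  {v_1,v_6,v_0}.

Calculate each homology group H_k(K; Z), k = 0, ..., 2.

Take the total order v_0 < v_1 < v_2 < v_3 < v_4 < v_5 < v_6 < v_7 < v_8 < v_9 on the vertex set. Then K (dimension 2) consists of the simplices:

  0-simplices (10): [v_0], [v_1], [v_2], [v_3], [v_4], [v_5], [v_6], [v_7], [v_8], [v_9]
  1-simplices (30): (30 of them)
  2-simplices (20): (20 of them)

giving chain groups C_0 ≅ Z^10, C_1 ≅ Z^30, C_2 ≅ Z^20.

The boundary map ∂_1: C_1 → C_0 sends each edge [p,q] (with p < q) to q − p. For instance
  ∂[v_3,v_5] = [v_5] − [v_3].
As a 10×30 matrix over Z this has rank 9, with invariant factors (1,1,1,1,1,1,1,1,1).

∂_2: C_2 → C_1 maps a triangle to the signed sum of its edges. For instance
  ∂[v_0,v_2,v_4] = [v_2,v_4] − [v_0,v_4] + [v_0,v_2],
  ∂[v_3,v_6,v_8] = [v_6,v_8] − [v_3,v_8] + [v_3,v_6].
This gives a 30×20 integer matrix of rank 20; reducing to Smith normal form yields diagonal entries (1,1,1,1,1,1,1,1,1,1,1,1,1,1,1,1,1,1,1,2).

Computing H_k = (kernel of ∂_k) / (image of ∂_{k+1}):

  H_0: rank C_0 − rank ∂_1 = 10 − 9 = 1, and the invariant factors of ∂_1 are all 1, so H_0 ≅ Z.
  H_1: rank ker ∂_1 − rank ∂_2 = (30 − 9) − 20 = 1, and ∂_2 has invariant factor 2 > 1, so H_1 ≅ Z ⊕ Z/2.
  H_2: rank ker ∂_2 − rank ∂_3 = (20 − 20) − 0 = 0, and there is no ∂_3, so H_2 ≅ 0.

(K is a triangulation of the Klein bottle.)

H_0 ≅ Z,  H_1 ≅ Z ⊕ Z/2,  H_2 = 0.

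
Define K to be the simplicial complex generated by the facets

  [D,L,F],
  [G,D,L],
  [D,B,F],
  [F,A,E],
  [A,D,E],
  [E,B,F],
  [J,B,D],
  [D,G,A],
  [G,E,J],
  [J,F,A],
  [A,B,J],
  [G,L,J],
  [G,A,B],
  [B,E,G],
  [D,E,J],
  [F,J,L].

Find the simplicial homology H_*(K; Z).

H_0 = Z,  H_1 = Z^2,  H_2 = Z.

Take the total order A < B < D < E < F < G < J < L on the vertex set. Then K (dimension 2) consists of the simplices:

  0-simplices (8): A, B, D, E, F, G, J, L
  1-simplices (24): AB, AD, AE, AF, AG, AJ, BD, BE, BF, BG, BJ, DE, DF, DG, DJ, DL, EF, EG, EJ, FJ, FL, GJ, GL, JL
  2-simplices (16): ABG, ABJ, ADE, ADG, AEF, AFJ, BDF, BDJ, BEF, BEG, DEJ, DFL, DGL, EGJ, FJL, GJL

Hence C_0 ≅ Z^8, C_1 ≅ Z^24, C_2 ≅ Z^16.

The boundary map ∂_1: C_1 → C_0 maps an edge to its endpoints' difference, ∂[p,q] = q − p. For instance
  ∂GJ = J − G.
As a 8×24 matrix over Z this has rank 7, with invariant factors (1,1,1,1,1,1,1).

∂_2: C_2 → C_1 acts by ∂[p,q,r] = [q,r] − [p,r] + [p,q]. For instance
  ∂DFL = FL − DL + DF,
  ∂DEJ = EJ − DJ + DE.
The 24×16 boundary matrix has rank 15 and Smith normal form diag(1,1,1,1,1,1,1,1,1,1,1,1,1,1,1).

Now H_k = ker ∂_k / im ∂_{k+1}, so:

  H_0: rank C_0 − rank ∂_1 = 8 − 7 = 1, and the invariant factors of ∂_1 are all 1, so H_0 ≅ Z.
  H_1: rank ker ∂_1 − rank ∂_2 = (24 − 7) − 15 = 2, and the invariant factors of ∂_2 are all 1, so H_1 ≅ Z^2.
  H_2: rank ker ∂_2 − rank ∂_3 = (16 − 15) − 0 = 1, and there is no ∂_3, so H_2 ≅ Z.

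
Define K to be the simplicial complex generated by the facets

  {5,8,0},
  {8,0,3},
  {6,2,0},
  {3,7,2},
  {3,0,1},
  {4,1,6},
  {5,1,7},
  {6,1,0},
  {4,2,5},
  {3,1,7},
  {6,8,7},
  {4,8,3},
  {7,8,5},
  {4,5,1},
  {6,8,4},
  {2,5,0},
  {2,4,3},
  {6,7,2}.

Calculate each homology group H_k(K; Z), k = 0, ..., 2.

H_0 = Z,  H_1 = Z^2,  H_2 = Z.

Fix the vertex order 0 < 1 < 2 < 3 < 4 < 5 < 6 < 7 < 8 and write every simplex with vertices in increasing order. Then dim K = 2 and the simplices of K are:

  0-simplices (9): [0], [1], [2], [3], [4], [5], [6], [7], [8]
  1-simplices (27): (27 of them)
  2-simplices (18): [0,1,3], [0,1,6], [0,2,5], [0,2,6], [0,3,8], [0,5,8], [1,3,7], [1,4,5], [1,4,6], [1,5,7], [2,3,4], [2,3,7], [2,4,5], [2,6,7], [3,4,8], [4,6,8], [5,7,8], [6,7,8]

giving chain groups C_0 ≅ Z^9, C_1 ≅ Z^27, C_2 ≅ Z^18.

Boundary ∂_1: C_1 → C_0 maps an edge to its endpoints' difference, ∂[p,q] = q − p.
As a 9×27 matrix over Z this has rank 8, with invariant factors (1,1,1,1,1,1,1,1).

∂_2: C_2 → C_1 maps a triangle to the signed sum of its edges. For instance
  ∂[0,5,8] = [5,8] − [0,8] + [0,5],
  ∂[0,2,6] = [2,6] − [0,6] + [0,2].
As a 27×18 matrix over Z this has rank 17, with invariant factors (1,1,1,1,1,1,1,1,1,1,1,1,1,1,1,1,1).

Now H_k = ker ∂_k / im ∂_{k+1}, so:

  H_0: rank C_0 − rank ∂_1 = 9 − 8 = 1, and the invariant factors of ∂_1 are all 1, so H_0 = Z.
  H_1: rank ker ∂_1 − rank ∂_2 = (27 − 8) − 17 = 2, and the invariant factors of ∂_2 are all 1, so H_1 = Z^2.
  H_2: rank ker ∂_2 − rank ∂_3 = (18 − 17) − 0 = 1, and there is no ∂_3, so H_2 = Z.

As a check, the Euler characteristic is 9 − 27 + 18 = 0, which agrees with 1 − 2 + 1 = 0.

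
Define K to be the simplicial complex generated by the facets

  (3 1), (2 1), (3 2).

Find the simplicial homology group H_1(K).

H_1 ≅ Z.

Order the vertices as 1 < 2 < 3. Listing each simplex with vertices in this order, K has dimension 1 with simplices:

  0-simplices (3): [1], [2], [3]
  1-simplices (3): [1,2], [1,3], [2,3]

so the chain groups are C_0 ≅ Z^3, C_1 ≅ Z^3.

∂_1: C_1 → C_0 maps an edge to its endpoints' difference, ∂[p,q] = q − p.
The 3×3 boundary matrix has rank 2 and Smith normal form diag(1,1).

From H_k ≅ ker(∂_k) / im(∂_{k+1}) we obtain:

  H_1: rank ker ∂_1 − rank ∂_2 = (3 − 2) − 0 = 1, and there is no ∂_2, so H_1 ≅ Z.

(K is a triangulation of the circle S^1.)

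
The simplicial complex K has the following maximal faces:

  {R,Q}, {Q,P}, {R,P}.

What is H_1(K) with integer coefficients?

Order the vertices as P < Q < R. Listing each simplex with vertices in this order, K has dimension 1 with simplices:

  0-simplices (3): P, Q, R
  1-simplices (3): PQ, PR, QR

giving chain groups C_0 ≅ Z^3, C_1 ≅ Z^3.

∂_1: C_1 → C_0 maps an edge to its endpoints' difference, ∂[p,q] = q − p. For instance
  ∂PQ = Q − P.
The resulting 3×3 matrix has rank 2, and its Smith normal form has invariant factors (1,1).

Now H_k = ker ∂_k / im ∂_{k+1}, so:

  H_1: rank ker ∂_1 − rank ∂_2 = (3 − 2) − 0 = 1, and there is no ∂_2, so H_1 = Z.

H_1 ≅ Z.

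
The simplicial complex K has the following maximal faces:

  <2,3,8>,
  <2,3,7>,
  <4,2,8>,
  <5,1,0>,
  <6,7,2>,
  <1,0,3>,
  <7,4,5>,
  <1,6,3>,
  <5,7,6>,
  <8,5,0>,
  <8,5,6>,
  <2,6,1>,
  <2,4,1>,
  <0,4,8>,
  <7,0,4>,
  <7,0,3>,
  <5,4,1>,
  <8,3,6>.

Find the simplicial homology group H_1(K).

H_1 ≅ Z ⊕ Z/2Z.

Order the vertices as 0 < 1 < 2 < 3 < 4 < 5 < 6 < 7 < 8. Listing each simplex with vertices in this order, K has dimension 2 with simplices:

  0-simplices (9): [0], [1], [2], [3], [4], [5], [6], [7], [8]
  1-simplices (27): (27 of them)
  2-simplices (18): [0,1,3], [0,1,5], [0,3,7], [0,4,7], [0,4,8], [0,5,8], [1,2,4], [1,2,6], [1,3,6], [1,4,5], [2,3,7], [2,3,8], [2,4,8], [2,6,7], [3,6,8], [4,5,7], [5,6,7], [5,6,8]

so the chain groups are C_0 ≅ Z^9, C_1 ≅ Z^27, C_2 ≅ Z^18.

∂_1: C_1 → C_0 sends each edge [p,q] (with p < q) to q − p.
The resulting 9×27 matrix has rank 8, and its Smith normal form has invariant factors (1,1,1,1,1,1,1,1).

Boundary ∂_2: C_2 → C_1 acts by ∂[p,q,r] = [q,r] − [p,r] + [p,q]. For instance
  ∂[2,3,8] = [3,8] − [2,8] + [2,3],
  ∂[0,4,8] = [4,8] − [0,8] + [0,4].
The resulting 27×18 matrix has rank 18, and its Smith normal form has invariant factors (1,1,1,1,1,1,1,1,1,1,1,1,1,1,1,1,1,2).

From H_k ≅ ker(∂_k) / im(∂_{k+1}) we obtain:

  H_1: rank ker ∂_1 − rank ∂_2 = (27 − 8) − 18 = 1, and ∂_2 has invariant factor 2 > 1, so H_1 = Z ⊕ Z/2Z.

(K is a triangulation of the Klein bottle.)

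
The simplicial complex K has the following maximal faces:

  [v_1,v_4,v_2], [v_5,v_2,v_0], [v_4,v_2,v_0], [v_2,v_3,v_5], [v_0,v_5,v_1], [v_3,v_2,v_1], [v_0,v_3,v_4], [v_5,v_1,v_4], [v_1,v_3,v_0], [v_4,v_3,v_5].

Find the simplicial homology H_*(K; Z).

Fix the vertex order v_0 < v_1 < v_2 < v_3 < v_4 < v_5 and write every simplex with vertices in increasing order. Then dim K = 2 and the simplices of K are:

  0-simplices (6): [v_0], [v_1], [v_2], [v_3], [v_4], [v_5]
  1-simplices (15): (15 of them)
  2-simplices (10): [v_0,v_1,v_3], [v_0,v_1,v_5], [v_0,v_2,v_4], [v_0,v_2,v_5], [v_0,v_3,v_4], [v_1,v_2,v_3], [v_1,v_2,v_4], [v_1,v_4,v_5], [v_2,v_3,v_5], [v_3,v_4,v_5]

Hence C_0 ≅ Z^6, C_1 ≅ Z^15, C_2 ≅ Z^10.

Boundary ∂_1: C_1 → C_0 maps an edge to its endpoints' difference, ∂[p,q] = q − p. For instance
  ∂[v_0,v_2] = [v_2] − [v_0].
This gives a 6×15 integer matrix of rank 5; reducing to Smith normal form yields diagonal entries (1,1,1,1,1).

Boundary ∂_2: C_2 → C_1 sends each 2-simplex [p,q,r] to [q,r] − [p,r] + [p,q]. For instance
  ∂[v_0,v_1,v_5] = [v_1,v_5] − [v_0,v_5] + [v_0,v_1],
  ∂[v_3,v_4,v_5] = [v_4,v_5] − [v_3,v_5] + [v_3,v_4].
The 15×10 boundary matrix has rank 10 and Smith normal form diag(1,1,1,1,1,1,1,1,1,2).

From H_k ≅ ker(∂_k) / im(∂_{k+1}) we obtain:

  H_0: rank C_0 − rank ∂_1 = 6 − 5 = 1, and the invariant factors of ∂_1 are all 1, so H_0 = Z.
  H_1: rank ker ∂_1 − rank ∂_2 = (15 − 5) − 10 = 0, and ∂_2 has invariant factor 2 > 1, so H_1 = Z/2.
  H_2: rank ker ∂_2 − rank ∂_3 = (10 − 10) − 0 = 0, and there is no ∂_3, so H_2 = 0.

As a check, the Euler characteristic is 6 − 15 + 10 = 1, which agrees with 1 − 0 + 0 = 1.

H_0 = Z,  H_1 = Z/2,  H_2 = 0.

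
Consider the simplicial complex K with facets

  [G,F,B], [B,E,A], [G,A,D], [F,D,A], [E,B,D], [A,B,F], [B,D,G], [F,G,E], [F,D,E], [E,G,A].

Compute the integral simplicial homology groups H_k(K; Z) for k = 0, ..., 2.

Order the vertices as A < B < D < E < F < G. Listing each simplex with vertices in this order, K has dimension 2 with simplices:

  0-simplices (6): A, B, D, E, F, G
  1-simplices (15): AB, AD, AE, AF, AG, BD, BE, BF, BG, DE, DF, DG, EF, EG, FG
  2-simplices (10): ABE, ABF, ADF, ADG, AEG, BDE, BDG, BFG, DEF, EFG

so the chain groups are C_0 ≅ Z^6, C_1 ≅ Z^15, C_2 ≅ Z^10.

∂_1: C_1 → C_0 maps an edge to its endpoints' difference, ∂[p,q] = q − p. For instance
  ∂AF = F − A.
As a 6×15 matrix over Z this has rank 5, with invariant factors (1,1,1,1,1).

Boundary ∂_2: C_2 → C_1 maps a triangle to the signed sum of its edges. For instance
  ∂ADG = DG − AG + AD,
  ∂BDE = DE − BE + BD.
The resulting 15×10 matrix has rank 10, and its Smith normal form has invariant factors (1,1,1,1,1,1,1,1,1,2).

Computing H_k = (kernel of ∂_k) / (image of ∂_{k+1}):

  H_0: rank C_0 − rank ∂_1 = 6 − 5 = 1, and the invariant factors of ∂_1 are all 1, so H_0 = Z.
  H_1: rank ker ∂_1 − rank ∂_2 = (15 − 5) − 10 = 0, and ∂_2 has invariant factor 2 > 1, so H_1 = Z/2Z.
  H_2: rank ker ∂_2 − rank ∂_3 = (10 − 10) − 0 = 0, and there is no ∂_3, so H_2 = 0.

As a check, the Euler characteristic is 6 − 15 + 10 = 1, which agrees with 1 − 0 + 0 = 1.
(K is a triangulation of the real projective plane RP^2.)

H_0 ≅ Z,  H_1 ≅ Z/2Z,  H_2 = 0.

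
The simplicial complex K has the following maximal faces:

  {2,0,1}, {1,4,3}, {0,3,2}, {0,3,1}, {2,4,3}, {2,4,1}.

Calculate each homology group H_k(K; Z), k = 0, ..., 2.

H_0 ≅ Z,  H_1 = 0,  H_2 ≅ Z.

Take the total order 0 < 1 < 2 < 3 < 4 on the vertex set. Then K (dimension 2) consists of the simplices:

  0-simplices (5): [0], [1], [2], [3], [4]
  1-simplices (9): [0,1], [0,2], [0,3], [1,2], [1,3], [1,4], [2,3], [2,4], [3,4]
  2-simplices (6): [0,1,2], [0,1,3], [0,2,3], [1,2,4], [1,3,4], [2,3,4]

giving chain groups C_0 ≅ Z^5, C_1 ≅ Z^9, C_2 ≅ Z^6.

The boundary map ∂_1: C_1 → C_0 sends each edge [p,q] (with p < q) to q − p.
As a 5×9 matrix over Z this has rank 4, with invariant factors (1,1,1,1).

The boundary map ∂_2: C_2 → C_1 acts by ∂[p,q,r] = [q,r] − [p,r] + [p,q]. For instance
  ∂[1,3,4] = [3,4] − [1,4] + [1,3],
  ∂[0,1,2] = [1,2] − [0,2] + [0,1].
The 9×6 boundary matrix has rank 5 and Smith normal form diag(1,1,1,1,1).

Now H_k = ker ∂_k / im ∂_{k+1}, so:

  H_0: rank C_0 − rank ∂_1 = 5 − 4 = 1, and the invariant factors of ∂_1 are all 1, so H_0 ≅ Z.
  H_1: rank ker ∂_1 − rank ∂_2 = (9 − 4) − 5 = 0, and the invariant factors of ∂_2 are all 1, so H_1 ≅ 0.
  H_2: rank ker ∂_2 − rank ∂_3 = (6 − 5) − 0 = 1, and there is no ∂_3, so H_2 ≅ Z.

As a check, the Euler characteristic is 5 − 9 + 6 = 2, which agrees with 1 − 0 + 1 = 2.
(K is a triangulation of the 2-sphere S^2.)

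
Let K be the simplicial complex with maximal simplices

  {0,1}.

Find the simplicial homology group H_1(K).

H_1 = 0.

Fix the vertex order 0 < 1 and write every simplex with vertices in increasing order. Then dim K = 1 and the simplices of K are:

  0-simplices (2): [0], [1]
  1-simplices (1): [0,1]

giving chain groups C_0 ≅ Z^2, C_1 ≅ Z^1.

Boundary ∂_1: C_1 → C_0 maps an edge to its endpoints' difference, ∂[p,q] = q − p. For instance
  ∂[0,1] = [1] − [0].
This gives a 2×1 integer matrix of rank 1; reducing to Smith normal form yields diagonal entries (1).

From H_k ≅ ker(∂_k) / im(∂_{k+1}) we obtain:

  H_1: rank ker ∂_1 − rank ∂_2 = (1 − 1) − 0 = 0, and there is no ∂_2, so H_1 ≅ 0.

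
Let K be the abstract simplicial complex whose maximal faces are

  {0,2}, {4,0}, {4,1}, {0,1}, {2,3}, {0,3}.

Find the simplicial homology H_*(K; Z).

H_0 = Z,  H_1 = Z^2.

Fix the vertex order 0 < 1 < 2 < 3 < 4 and write every simplex with vertices in increasing order. Then dim K = 1 and the simplices of K are:

  0-simplices (5): [0], [1], [2], [3], [4]
  1-simplices (6): [0,1], [0,2], [0,3], [0,4], [1,4], [2,3]

giving chain groups C_0 ≅ Z^5, C_1 ≅ Z^6.

The boundary map ∂_1: C_1 → C_0 is given by ∂[p,q] = [q] − [p].
This gives a 5×6 integer matrix of rank 4; reducing to Smith normal form yields diagonal entries (1,1,1,1).

Reading off H_k = ker ∂_k / im ∂_{k+1}:

  H_0: rank C_0 − rank ∂_1 = 5 − 4 = 1, and the invariant factors of ∂_1 are all 1, so H_0 = Z.
  H_1: rank ker ∂_1 − rank ∂_2 = (6 − 4) − 0 = 2, and there is no ∂_2, so H_1 = Z^2.

(K is a triangulation of a wedge of 2 circles.)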